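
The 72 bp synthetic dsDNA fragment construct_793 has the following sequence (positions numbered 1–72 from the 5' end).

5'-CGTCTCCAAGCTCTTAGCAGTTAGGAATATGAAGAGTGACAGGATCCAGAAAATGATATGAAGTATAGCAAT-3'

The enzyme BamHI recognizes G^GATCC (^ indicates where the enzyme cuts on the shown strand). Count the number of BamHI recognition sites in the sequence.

1

GGATCC occurs starting at position 42.
BamHI cuts at 1 site.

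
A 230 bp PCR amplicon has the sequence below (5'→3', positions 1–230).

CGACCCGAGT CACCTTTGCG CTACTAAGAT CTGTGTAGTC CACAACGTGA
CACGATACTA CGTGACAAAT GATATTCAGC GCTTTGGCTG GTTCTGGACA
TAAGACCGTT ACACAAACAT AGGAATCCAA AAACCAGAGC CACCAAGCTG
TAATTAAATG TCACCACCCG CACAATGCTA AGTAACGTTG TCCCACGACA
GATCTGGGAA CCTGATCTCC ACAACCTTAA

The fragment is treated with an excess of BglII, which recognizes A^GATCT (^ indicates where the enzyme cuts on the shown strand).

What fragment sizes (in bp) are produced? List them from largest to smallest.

173, 30, 27 bp

BglII sites (AGATCT) start at positions 27, 200.
BglII cuts after the first base of each site, so after positions 27, 200.
Linear molecule, 2 cuts → 3 fragments:
  1–27 → 27 bp
  28–200 → 173 bp
  201–230 → 30 bp
Sorted largest to smallest: 173, 30, 27 bp.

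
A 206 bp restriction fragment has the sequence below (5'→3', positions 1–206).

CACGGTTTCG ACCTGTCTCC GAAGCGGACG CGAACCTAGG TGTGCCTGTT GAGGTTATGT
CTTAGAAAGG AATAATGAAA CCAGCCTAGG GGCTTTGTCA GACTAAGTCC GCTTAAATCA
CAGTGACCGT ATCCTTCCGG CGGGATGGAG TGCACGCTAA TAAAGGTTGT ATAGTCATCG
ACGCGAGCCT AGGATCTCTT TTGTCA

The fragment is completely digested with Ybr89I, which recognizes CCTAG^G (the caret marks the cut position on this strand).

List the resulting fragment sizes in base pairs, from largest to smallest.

Ybr89I sites (CCTAGG) start at positions 35, 85, 188.
Ybr89I cuts after base 5 of each site (before the last base), so after positions 39, 89, 192.
Linear molecule, 3 cuts → 4 fragments:
  1–39 → 39 bp
  40–89 → 50 bp
  90–192 → 103 bp
  193–206 → 14 bp
Sorted largest to smallest: 103, 50, 39, 14 bp.

103, 50, 39, 14 bp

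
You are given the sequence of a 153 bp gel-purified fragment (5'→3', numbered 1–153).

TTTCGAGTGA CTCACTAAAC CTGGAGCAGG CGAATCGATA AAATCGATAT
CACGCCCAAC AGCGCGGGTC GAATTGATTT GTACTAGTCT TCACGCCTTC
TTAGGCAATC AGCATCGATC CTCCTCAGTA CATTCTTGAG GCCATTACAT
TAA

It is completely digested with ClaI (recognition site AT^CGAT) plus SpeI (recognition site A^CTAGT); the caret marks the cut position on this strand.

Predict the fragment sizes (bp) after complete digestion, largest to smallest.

39, 38, 35, 32, 9 bp

ClaI sites (ATCGAT) start at positions 34, 43, 114.
ClaI cuts after base 2 of each site, so after positions 35, 44, 115.
The SpeI site (ACTAGT) starts at position 83.
SpeI cuts after the first base of each site, so after position 83.
Combined cut positions: 35, 44, 83, 115.
Linear molecule, 4 cuts → 5 fragments:
  1–35 → 35 bp
  36–44 → 9 bp
  45–83 → 39 bp
  84–115 → 32 bp
  116–153 → 38 bp
Sorted largest to smallest: 39, 38, 35, 32, 9 bp.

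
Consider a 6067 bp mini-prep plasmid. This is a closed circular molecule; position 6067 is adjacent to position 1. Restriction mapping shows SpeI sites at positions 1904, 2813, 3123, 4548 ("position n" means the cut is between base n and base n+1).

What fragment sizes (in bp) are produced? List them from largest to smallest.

Circular molecule, 4 cuts → 4 fragments:
  2813 − 1904 = 909 bp
  3123 − 2813 = 310 bp
  4548 − 3123 = 1425 bp
  wrap: 6067 − 4548 + 1904 = 3423 bp
Sorted largest to smallest: 3423, 1425, 909, 310 bp.

3423, 1425, 909, 310 bp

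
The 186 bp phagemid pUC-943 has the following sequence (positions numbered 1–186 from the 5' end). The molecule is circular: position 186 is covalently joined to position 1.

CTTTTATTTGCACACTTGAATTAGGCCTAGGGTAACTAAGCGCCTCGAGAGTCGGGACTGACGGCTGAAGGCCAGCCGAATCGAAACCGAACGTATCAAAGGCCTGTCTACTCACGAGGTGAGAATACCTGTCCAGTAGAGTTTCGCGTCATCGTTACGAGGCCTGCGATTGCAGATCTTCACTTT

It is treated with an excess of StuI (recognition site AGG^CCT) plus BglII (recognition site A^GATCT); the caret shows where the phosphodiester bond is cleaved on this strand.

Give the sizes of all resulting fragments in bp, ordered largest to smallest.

77, 60, 37, 12 bp

StuI sites (AGGCCT) start at positions 23, 100, 160.
StuI cuts after base 3 of each site, so after positions 25, 102, 162.
The BglII site (AGATCT) starts at position 174.
BglII cuts after the first base of each site, so after position 174.
Combined cut positions: 25, 102, 162, 174.
Circular molecule, 4 cuts → 4 fragments:
  26–102 → 77 bp
  103–162 → 60 bp
  163–174 → 12 bp
  175–186 then 1–25 → 12 + 25 = 37 bp
Sorted largest to smallest: 77, 60, 37, 12 bp.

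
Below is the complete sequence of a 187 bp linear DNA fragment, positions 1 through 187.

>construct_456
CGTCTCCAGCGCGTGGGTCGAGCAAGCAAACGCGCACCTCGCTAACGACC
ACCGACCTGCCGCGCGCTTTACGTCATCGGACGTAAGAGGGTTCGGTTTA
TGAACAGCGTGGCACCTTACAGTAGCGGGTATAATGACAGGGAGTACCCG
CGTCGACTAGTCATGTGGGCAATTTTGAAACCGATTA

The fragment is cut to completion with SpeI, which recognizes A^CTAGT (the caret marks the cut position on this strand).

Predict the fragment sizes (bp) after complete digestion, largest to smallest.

156, 31 bp

The SpeI site (ACTAGT) starts at position 156.
SpeI cuts after the first base of each site, so after position 156.
Linear molecule, 1 cut → 2 fragments:
  1–156 → 156 bp
  157–187 → 31 bp
Sorted largest to smallest: 156, 31 bp.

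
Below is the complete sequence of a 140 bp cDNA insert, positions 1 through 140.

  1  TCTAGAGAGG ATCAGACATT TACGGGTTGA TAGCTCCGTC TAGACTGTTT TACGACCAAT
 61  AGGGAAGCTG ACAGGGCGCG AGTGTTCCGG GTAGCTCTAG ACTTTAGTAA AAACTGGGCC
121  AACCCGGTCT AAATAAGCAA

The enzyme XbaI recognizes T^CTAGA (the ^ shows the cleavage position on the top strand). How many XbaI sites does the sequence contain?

3

TCTAGA occurs starting at positions 1, 39, 96.
XbaI cuts at 3 sites.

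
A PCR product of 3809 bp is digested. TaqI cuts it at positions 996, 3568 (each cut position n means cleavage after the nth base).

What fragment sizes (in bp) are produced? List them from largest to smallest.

Linear molecule, 2 cuts → 3 fragments:
  996 − 0 = 996 bp
  3568 − 996 = 2572 bp
  3809 − 3568 = 241 bp
Sorted largest to smallest: 2572, 996, 241 bp.

2572, 996, 241 bp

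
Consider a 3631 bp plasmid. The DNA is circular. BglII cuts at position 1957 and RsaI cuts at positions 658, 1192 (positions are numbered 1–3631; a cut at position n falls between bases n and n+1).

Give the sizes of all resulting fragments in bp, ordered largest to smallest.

Combined cut positions (sorted): 658, 1192, 1957.
Circular molecule, 3 cuts → 3 fragments:
  1192 − 658 = 534 bp
  1957 − 1192 = 765 bp
  wrap: 3631 − 1957 + 658 = 2332 bp
Sorted largest to smallest: 2332, 765, 534 bp.

2332, 765, 534 bp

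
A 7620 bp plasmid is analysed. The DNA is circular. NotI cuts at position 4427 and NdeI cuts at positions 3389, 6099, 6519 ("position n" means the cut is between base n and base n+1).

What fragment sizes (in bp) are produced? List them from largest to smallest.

4490, 1672, 1038, 420 bp

Combined cut positions (sorted): 3389, 4427, 6099, 6519.
Circular molecule, 4 cuts → 4 fragments:
  4427 − 3389 = 1038 bp
  6099 − 4427 = 1672 bp
  6519 − 6099 = 420 bp
  wrap: 7620 − 6519 + 3389 = 4490 bp
Sorted largest to smallest: 4490, 1672, 1038, 420 bp.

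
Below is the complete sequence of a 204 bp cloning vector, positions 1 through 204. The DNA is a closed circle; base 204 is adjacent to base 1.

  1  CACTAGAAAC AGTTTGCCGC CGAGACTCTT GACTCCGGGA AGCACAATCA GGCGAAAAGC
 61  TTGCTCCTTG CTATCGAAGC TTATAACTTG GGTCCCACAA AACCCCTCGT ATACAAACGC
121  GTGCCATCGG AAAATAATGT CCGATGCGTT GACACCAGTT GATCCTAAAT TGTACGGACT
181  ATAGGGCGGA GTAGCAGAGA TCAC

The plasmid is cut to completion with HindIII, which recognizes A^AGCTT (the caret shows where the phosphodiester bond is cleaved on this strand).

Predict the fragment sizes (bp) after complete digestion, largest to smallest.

HindIII sites (AAGCTT) start at positions 57, 77.
HindIII cuts after the first base of each site, so after positions 57, 77.
Circular molecule, 2 cuts → 2 fragments:
  58–77 → 20 bp
  78–204 then 1–57 → 127 + 57 = 184 bp
Sorted largest to smallest: 184, 20 bp.

184, 20 bp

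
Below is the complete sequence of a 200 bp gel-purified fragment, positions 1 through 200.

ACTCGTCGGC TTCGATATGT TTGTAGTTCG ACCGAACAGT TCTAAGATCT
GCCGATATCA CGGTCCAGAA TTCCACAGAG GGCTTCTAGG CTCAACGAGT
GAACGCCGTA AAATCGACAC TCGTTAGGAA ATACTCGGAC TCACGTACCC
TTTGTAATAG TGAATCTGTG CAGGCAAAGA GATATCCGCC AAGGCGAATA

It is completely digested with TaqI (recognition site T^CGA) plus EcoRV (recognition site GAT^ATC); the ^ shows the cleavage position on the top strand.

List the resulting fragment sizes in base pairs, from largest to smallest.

69, 58, 28, 17, 16, 12 bp

TaqI sites (TCGA) start at positions 12, 28, 114.
TaqI cuts after the first base of each site, so after positions 12, 28, 114.
EcoRV sites (GATATC) start at positions 54, 181.
EcoRV cuts after base 3 of each site, so after positions 56, 183.
Combined cut positions: 12, 28, 56, 114, 183.
Linear molecule, 5 cuts → 6 fragments:
  1–12 → 12 bp
  13–28 → 16 bp
  29–56 → 28 bp
  57–114 → 58 bp
  115–183 → 69 bp
  184–200 → 17 bp
Sorted largest to smallest: 69, 58, 28, 17, 16, 12 bp.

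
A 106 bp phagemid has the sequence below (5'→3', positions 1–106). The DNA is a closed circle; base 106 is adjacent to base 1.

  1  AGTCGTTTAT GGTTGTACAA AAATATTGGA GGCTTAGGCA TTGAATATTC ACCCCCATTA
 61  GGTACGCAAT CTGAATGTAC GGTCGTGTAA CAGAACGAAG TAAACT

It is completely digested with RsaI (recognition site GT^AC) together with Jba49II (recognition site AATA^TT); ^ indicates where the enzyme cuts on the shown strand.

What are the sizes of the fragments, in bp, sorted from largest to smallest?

RsaI sites (GTAC) start at positions 15, 62, 77.
RsaI cuts after base 2 of each site, so after positions 16, 63, 78.
Jba49II sites (AATATT) start at positions 22, 44.
Jba49II cuts after base 4 of each site, so after positions 25, 47.
Combined cut positions: 16, 25, 47, 63, 78.
Circular molecule, 5 cuts → 5 fragments:
  17–25 → 9 bp
  26–47 → 22 bp
  48–63 → 16 bp
  64–78 → 15 bp
  79–106 then 1–16 → 28 + 16 = 44 bp
Sorted largest to smallest: 44, 22, 16, 15, 9 bp.

44, 22, 16, 15, 9 bp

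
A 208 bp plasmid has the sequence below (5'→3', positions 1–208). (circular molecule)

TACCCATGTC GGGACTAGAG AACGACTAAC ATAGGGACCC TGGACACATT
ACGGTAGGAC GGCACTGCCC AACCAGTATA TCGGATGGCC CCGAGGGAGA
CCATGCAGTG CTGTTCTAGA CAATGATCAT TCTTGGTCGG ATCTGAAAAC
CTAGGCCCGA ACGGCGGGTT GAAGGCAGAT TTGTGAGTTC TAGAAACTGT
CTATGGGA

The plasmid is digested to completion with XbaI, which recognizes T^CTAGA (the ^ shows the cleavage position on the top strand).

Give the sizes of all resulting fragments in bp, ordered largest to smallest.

XbaI sites (TCTAGA) start at positions 115, 189.
XbaI cuts after the first base of each site, so after positions 115, 189.
Circular molecule, 2 cuts → 2 fragments:
  116–189 → 74 bp
  190–208 then 1–115 → 19 + 115 = 134 bp
Sorted largest to smallest: 134, 74 bp.

134, 74 bp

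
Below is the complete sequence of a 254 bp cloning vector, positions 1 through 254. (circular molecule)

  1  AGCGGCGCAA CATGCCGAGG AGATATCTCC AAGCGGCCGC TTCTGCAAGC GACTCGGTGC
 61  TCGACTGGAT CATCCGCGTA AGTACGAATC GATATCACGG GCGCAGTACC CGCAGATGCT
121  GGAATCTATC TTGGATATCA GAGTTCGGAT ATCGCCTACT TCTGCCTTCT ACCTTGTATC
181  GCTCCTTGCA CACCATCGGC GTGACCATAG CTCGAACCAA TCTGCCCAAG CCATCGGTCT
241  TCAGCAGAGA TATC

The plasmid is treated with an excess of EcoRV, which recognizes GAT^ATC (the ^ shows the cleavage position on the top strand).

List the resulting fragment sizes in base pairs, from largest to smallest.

EcoRV sites (GATATC) start at positions 22, 91, 134, 148, 249.
EcoRV cuts after base 3 of each site, so after positions 24, 93, 136, 150, 251.
Circular molecule, 5 cuts → 5 fragments:
  25–93 → 69 bp
  94–136 → 43 bp
  137–150 → 14 bp
  151–251 → 101 bp
  252–254 then 1–24 → 3 + 24 = 27 bp
Sorted largest to smallest: 101, 69, 43, 27, 14 bp.

101, 69, 43, 27, 14 bp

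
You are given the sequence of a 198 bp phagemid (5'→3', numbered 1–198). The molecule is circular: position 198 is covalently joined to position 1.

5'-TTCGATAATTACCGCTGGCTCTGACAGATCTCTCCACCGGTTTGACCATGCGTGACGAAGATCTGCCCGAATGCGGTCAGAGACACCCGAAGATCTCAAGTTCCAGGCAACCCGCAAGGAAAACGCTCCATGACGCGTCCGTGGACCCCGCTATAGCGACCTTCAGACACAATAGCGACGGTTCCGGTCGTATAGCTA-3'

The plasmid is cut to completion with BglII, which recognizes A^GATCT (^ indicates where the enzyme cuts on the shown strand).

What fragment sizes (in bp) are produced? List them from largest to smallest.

133, 33, 32 bp

BglII sites (AGATCT) start at positions 26, 59, 91.
BglII cuts after the first base of each site, so after positions 26, 59, 91.
Circular molecule, 3 cuts → 3 fragments:
  27–59 → 33 bp
  60–91 → 32 bp
  92–198 then 1–26 → 107 + 26 = 133 bp
Sorted largest to smallest: 133, 33, 32 bp.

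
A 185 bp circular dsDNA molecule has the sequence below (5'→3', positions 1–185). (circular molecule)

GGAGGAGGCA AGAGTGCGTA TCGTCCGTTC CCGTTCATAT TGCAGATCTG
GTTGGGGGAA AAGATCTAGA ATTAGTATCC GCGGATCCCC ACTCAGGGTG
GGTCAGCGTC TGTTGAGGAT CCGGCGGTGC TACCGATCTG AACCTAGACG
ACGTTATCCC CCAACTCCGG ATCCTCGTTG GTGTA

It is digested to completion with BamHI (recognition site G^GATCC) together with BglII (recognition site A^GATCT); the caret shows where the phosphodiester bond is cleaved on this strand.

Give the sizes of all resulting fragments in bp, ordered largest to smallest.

BamHI sites (GGATCC) start at positions 83, 117, 169.
BamHI cuts after the first base of each site, so after positions 83, 117, 169.
BglII sites (AGATCT) start at positions 44, 62.
BglII cuts after the first base of each site, so after positions 44, 62.
Combined cut positions: 44, 62, 83, 117, 169.
Circular molecule, 5 cuts → 5 fragments:
  45–62 → 18 bp
  63–83 → 21 bp
  84–117 → 34 bp
  118–169 → 52 bp
  170–185 then 1–44 → 16 + 44 = 60 bp
Sorted largest to smallest: 60, 52, 34, 21, 18 bp.

60, 52, 34, 21, 18 bp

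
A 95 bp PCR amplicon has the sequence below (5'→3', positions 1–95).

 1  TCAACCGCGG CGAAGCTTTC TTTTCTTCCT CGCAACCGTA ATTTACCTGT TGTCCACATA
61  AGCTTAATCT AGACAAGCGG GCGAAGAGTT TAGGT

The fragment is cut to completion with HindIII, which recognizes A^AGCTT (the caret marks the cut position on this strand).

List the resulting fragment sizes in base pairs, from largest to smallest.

47, 35, 13 bp

HindIII sites (AAGCTT) start at positions 13, 60.
HindIII cuts after the first base of each site, so after positions 13, 60.
Linear molecule, 2 cuts → 3 fragments:
  1–13 → 13 bp
  14–60 → 47 bp
  61–95 → 35 bp
Sorted largest to smallest: 47, 35, 13 bp.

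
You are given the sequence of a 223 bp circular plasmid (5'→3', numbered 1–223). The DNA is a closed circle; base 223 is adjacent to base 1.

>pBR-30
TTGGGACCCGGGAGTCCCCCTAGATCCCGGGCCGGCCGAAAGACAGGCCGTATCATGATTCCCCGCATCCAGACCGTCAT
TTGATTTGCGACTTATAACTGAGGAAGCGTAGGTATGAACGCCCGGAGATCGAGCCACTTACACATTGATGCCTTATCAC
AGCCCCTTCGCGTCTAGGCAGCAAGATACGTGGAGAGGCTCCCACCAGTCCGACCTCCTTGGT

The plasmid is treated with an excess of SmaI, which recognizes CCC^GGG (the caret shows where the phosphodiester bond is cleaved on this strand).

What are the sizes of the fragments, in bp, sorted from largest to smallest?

204, 19 bp

SmaI sites (CCCGGG) start at positions 7, 26.
SmaI cuts after base 3 of each site, so after positions 9, 28.
Circular molecule, 2 cuts → 2 fragments:
  10–28 → 19 bp
  29–223 then 1–9 → 195 + 9 = 204 bp
Sorted largest to smallest: 204, 19 bp.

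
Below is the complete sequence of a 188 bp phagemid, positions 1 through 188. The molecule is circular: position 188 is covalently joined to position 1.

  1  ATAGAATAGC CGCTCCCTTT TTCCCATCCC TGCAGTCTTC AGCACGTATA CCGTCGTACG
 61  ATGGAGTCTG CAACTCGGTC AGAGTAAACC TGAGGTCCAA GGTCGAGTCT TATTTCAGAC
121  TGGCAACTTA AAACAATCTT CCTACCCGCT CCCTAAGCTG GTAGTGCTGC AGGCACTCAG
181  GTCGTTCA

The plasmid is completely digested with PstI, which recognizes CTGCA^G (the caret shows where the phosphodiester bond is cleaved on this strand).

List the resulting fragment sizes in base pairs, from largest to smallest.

137, 51 bp

PstI sites (CTGCAG) start at positions 30, 167.
PstI cuts after base 5 of each site (before the last base), so after positions 34, 171.
Circular molecule, 2 cuts → 2 fragments:
  35–171 → 137 bp
  172–188 then 1–34 → 17 + 34 = 51 bp
Sorted largest to smallest: 137, 51 bp.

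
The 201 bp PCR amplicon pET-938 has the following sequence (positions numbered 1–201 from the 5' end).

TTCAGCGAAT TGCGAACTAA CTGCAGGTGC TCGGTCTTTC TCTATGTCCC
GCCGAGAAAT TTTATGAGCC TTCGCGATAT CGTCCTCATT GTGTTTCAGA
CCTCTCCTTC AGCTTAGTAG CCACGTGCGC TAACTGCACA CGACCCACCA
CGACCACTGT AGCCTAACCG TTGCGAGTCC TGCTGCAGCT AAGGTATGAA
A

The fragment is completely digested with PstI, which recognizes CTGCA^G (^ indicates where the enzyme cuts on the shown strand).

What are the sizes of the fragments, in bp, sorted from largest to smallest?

162, 25, 14 bp

PstI sites (CTGCAG) start at positions 21, 183.
PstI cuts after base 5 of each site (before the last base), so after positions 25, 187.
Linear molecule, 2 cuts → 3 fragments:
  1–25 → 25 bp
  26–187 → 162 bp
  188–201 → 14 bp
Sorted largest to smallest: 162, 25, 14 bp.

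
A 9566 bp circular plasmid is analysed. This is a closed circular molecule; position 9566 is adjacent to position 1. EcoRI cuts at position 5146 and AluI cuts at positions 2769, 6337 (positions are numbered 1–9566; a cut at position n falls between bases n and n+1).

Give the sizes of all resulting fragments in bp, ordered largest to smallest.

5998, 2377, 1191 bp

Combined cut positions (sorted): 2769, 5146, 6337.
Circular molecule, 3 cuts → 3 fragments:
  5146 − 2769 = 2377 bp
  6337 − 5146 = 1191 bp
  wrap: 9566 − 6337 + 2769 = 5998 bp
Sorted largest to smallest: 5998, 2377, 1191 bp.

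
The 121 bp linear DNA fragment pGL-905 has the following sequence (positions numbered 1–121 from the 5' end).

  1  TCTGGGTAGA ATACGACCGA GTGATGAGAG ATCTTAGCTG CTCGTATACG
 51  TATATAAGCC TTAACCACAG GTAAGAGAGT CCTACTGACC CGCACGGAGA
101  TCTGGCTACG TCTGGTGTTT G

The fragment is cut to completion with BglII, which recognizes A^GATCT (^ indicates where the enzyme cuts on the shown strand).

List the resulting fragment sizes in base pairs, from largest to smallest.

69, 29, 23 bp

BglII sites (AGATCT) start at positions 29, 98.
BglII cuts after the first base of each site, so after positions 29, 98.
Linear molecule, 2 cuts → 3 fragments:
  1–29 → 29 bp
  30–98 → 69 bp
  99–121 → 23 bp
Sorted largest to smallest: 69, 29, 23 bp.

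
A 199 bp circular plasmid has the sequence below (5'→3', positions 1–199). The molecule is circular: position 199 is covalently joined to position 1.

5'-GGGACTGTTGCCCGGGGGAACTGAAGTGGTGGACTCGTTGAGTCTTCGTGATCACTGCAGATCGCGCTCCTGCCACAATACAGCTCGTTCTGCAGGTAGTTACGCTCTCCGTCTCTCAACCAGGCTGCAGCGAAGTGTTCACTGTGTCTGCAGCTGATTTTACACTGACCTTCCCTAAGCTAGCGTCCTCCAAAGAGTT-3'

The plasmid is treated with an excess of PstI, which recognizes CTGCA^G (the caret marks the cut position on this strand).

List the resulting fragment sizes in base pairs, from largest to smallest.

106, 35, 35, 23 bp

PstI sites (CTGCAG) start at positions 55, 90, 125, 148.
PstI cuts after base 5 of each site (before the last base), so after positions 59, 94, 129, 152.
Circular molecule, 4 cuts → 4 fragments:
  60–94 → 35 bp
  95–129 → 35 bp
  130–152 → 23 bp
  153–199 then 1–59 → 47 + 59 = 106 bp
Sorted largest to smallest: 106, 35, 35, 23 bp.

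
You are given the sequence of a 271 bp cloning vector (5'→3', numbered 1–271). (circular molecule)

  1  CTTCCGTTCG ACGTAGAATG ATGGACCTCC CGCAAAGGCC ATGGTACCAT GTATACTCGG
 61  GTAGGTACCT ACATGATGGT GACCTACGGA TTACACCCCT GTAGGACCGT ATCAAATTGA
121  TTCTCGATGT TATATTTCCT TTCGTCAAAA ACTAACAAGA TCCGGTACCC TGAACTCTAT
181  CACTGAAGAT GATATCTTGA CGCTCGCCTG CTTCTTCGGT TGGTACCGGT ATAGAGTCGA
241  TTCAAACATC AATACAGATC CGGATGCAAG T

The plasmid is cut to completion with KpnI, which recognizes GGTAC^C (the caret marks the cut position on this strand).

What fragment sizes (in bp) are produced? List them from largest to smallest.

100, 92, 58, 21 bp

KpnI sites (GGTACC) start at positions 43, 64, 164, 222.
KpnI cuts after base 5 of each site (before the last base), so after positions 47, 68, 168, 226.
Circular molecule, 4 cuts → 4 fragments:
  48–68 → 21 bp
  69–168 → 100 bp
  169–226 → 58 bp
  227–271 then 1–47 → 45 + 47 = 92 bp
Sorted largest to smallest: 100, 92, 58, 21 bp.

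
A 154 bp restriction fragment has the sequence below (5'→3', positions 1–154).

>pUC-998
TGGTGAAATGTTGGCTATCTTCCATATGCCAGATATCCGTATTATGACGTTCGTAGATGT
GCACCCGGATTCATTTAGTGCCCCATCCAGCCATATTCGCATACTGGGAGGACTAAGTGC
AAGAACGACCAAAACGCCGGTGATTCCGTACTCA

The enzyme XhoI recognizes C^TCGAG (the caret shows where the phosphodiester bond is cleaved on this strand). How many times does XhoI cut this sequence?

No occurrence of CTCGAG is present in the sequence.
XhoI does not cut: 0 sites.

0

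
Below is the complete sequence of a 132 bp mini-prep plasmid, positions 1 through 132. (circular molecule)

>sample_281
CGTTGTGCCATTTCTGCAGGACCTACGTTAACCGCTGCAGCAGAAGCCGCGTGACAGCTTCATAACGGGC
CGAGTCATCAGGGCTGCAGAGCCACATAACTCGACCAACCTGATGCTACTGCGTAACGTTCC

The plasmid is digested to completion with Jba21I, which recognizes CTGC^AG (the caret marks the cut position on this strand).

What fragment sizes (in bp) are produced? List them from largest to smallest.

Jba21I sites (CTGCAG) start at positions 14, 35, 84.
Jba21I cuts after base 4 of each site, so after positions 17, 38, 87.
Circular molecule, 3 cuts → 3 fragments:
  18–38 → 21 bp
  39–87 → 49 bp
  88–132 then 1–17 → 45 + 17 = 62 bp
Sorted largest to smallest: 62, 49, 21 bp.

62, 49, 21 bp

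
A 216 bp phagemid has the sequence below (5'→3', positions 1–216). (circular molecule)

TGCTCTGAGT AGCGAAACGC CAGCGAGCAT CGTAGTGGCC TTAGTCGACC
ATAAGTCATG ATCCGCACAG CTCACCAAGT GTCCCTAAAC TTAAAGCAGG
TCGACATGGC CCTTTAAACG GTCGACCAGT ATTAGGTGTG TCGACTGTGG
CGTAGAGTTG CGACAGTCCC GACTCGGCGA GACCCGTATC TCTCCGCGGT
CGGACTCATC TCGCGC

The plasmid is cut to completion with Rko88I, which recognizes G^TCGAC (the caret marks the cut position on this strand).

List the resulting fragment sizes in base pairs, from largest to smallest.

120, 56, 21, 19 bp

Rko88I sites (GTCGAC) start at positions 44, 100, 121, 140.
Rko88I cuts after the first base of each site, so after positions 44, 100, 121, 140.
Circular molecule, 4 cuts → 4 fragments:
  45–100 → 56 bp
  101–121 → 21 bp
  122–140 → 19 bp
  141–216 then 1–44 → 76 + 44 = 120 bp
Sorted largest to smallest: 120, 56, 21, 19 bp.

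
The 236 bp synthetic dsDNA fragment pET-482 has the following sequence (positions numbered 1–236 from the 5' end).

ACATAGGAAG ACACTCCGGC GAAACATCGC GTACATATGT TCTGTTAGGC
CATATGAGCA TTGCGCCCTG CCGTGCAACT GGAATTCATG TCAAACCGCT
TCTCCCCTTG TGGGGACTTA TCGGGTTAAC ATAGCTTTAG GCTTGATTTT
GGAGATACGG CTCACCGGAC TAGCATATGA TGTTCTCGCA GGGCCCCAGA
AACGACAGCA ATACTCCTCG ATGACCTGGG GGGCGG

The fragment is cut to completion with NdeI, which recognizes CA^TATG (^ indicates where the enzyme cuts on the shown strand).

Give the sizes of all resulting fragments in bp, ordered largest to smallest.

123, 61, 35, 17 bp

NdeI sites (CATATG) start at positions 34, 51, 174.
NdeI cuts after base 2 of each site, so after positions 35, 52, 175.
Linear molecule, 3 cuts → 4 fragments:
  1–35 → 35 bp
  36–52 → 17 bp
  53–175 → 123 bp
  176–236 → 61 bp
Sorted largest to smallest: 123, 61, 35, 17 bp.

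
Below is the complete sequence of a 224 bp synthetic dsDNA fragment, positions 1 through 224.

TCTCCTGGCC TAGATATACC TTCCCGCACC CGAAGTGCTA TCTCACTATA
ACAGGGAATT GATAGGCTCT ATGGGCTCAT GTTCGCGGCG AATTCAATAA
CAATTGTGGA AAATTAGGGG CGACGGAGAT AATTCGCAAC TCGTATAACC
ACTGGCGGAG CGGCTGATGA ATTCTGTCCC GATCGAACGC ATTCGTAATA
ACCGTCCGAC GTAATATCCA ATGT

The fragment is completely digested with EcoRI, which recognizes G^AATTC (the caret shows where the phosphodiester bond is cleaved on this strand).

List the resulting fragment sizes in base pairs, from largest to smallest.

90, 79, 55 bp

EcoRI sites (GAATTC) start at positions 90, 169.
EcoRI cuts after the first base of each site, so after positions 90, 169.
Linear molecule, 2 cuts → 3 fragments:
  1–90 → 90 bp
  91–169 → 79 bp
  170–224 → 55 bp
Sorted largest to smallest: 90, 79, 55 bp.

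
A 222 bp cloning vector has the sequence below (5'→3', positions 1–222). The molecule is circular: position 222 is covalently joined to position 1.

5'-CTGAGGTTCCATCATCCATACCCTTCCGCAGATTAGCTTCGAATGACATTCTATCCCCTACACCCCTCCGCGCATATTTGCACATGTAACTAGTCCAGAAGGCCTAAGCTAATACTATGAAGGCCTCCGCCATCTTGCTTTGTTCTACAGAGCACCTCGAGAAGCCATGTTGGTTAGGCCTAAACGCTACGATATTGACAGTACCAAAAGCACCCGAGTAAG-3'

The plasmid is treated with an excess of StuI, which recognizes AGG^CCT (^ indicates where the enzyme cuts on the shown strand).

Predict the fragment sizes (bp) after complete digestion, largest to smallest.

StuI sites (AGGCCT) start at positions 100, 121, 176.
StuI cuts after base 3 of each site, so after positions 102, 123, 178.
Circular molecule, 3 cuts → 3 fragments:
  103–123 → 21 bp
  124–178 → 55 bp
  179–222 then 1–102 → 44 + 102 = 146 bp
Sorted largest to smallest: 146, 55, 21 bp.

146, 55, 21 bp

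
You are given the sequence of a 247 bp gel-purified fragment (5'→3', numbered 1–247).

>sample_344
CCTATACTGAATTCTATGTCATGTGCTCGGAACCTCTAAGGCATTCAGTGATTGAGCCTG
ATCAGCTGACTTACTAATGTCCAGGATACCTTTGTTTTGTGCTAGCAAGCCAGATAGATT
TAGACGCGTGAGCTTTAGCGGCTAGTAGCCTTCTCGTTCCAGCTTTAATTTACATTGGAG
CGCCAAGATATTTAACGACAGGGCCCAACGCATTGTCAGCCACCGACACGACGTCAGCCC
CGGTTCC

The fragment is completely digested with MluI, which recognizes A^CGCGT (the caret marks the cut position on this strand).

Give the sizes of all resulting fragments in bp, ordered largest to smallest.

124, 123 bp

The MluI site (ACGCGT) starts at position 124.
MluI cuts after the first base of each site, so after position 124.
Linear molecule, 1 cut → 2 fragments:
  1–124 → 124 bp
  125–247 → 123 bp
Sorted largest to smallest: 124, 123 bp.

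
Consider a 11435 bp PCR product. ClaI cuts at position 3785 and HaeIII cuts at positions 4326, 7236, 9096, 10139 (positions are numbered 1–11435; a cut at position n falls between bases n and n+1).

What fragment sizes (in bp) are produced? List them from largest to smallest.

Combined cut positions (sorted): 3785, 4326, 7236, 9096, 10139.
Linear molecule, 5 cuts → 6 fragments:
  3785 − 0 = 3785 bp
  4326 − 3785 = 541 bp
  7236 − 4326 = 2910 bp
  9096 − 7236 = 1860 bp
  10139 − 9096 = 1043 bp
  11435 − 10139 = 1296 bp
Sorted largest to smallest: 3785, 2910, 1860, 1296, 1043, 541 bp.

3785, 2910, 1860, 1296, 1043, 541 bp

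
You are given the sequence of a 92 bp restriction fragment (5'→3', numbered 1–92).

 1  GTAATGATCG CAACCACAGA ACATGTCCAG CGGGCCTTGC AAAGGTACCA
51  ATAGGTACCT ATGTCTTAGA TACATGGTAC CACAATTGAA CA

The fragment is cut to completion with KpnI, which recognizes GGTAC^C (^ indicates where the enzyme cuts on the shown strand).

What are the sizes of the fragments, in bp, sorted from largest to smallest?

KpnI sites (GGTACC) start at positions 44, 54, 76.
KpnI cuts after base 5 of each site (before the last base), so after positions 48, 58, 80.
Linear molecule, 3 cuts → 4 fragments:
  1–48 → 48 bp
  49–58 → 10 bp
  59–80 → 22 bp
  81–92 → 12 bp
Sorted largest to smallest: 48, 22, 12, 10 bp.

48, 22, 12, 10 bp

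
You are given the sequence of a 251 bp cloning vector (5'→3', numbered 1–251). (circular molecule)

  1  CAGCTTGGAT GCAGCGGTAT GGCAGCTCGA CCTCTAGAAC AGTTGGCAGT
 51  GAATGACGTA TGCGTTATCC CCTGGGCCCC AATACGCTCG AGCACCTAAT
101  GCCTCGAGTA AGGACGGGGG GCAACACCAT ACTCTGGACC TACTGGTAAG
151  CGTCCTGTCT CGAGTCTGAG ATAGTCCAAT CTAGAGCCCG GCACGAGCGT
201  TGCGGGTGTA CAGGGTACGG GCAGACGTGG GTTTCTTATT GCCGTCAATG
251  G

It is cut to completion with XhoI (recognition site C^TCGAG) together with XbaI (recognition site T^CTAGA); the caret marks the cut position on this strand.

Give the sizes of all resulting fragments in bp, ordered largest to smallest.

XhoI sites (CTCGAG) start at positions 87, 103, 159.
XhoI cuts after the first base of each site, so after positions 87, 103, 159.
XbaI sites (TCTAGA) start at positions 33, 180.
XbaI cuts after the first base of each site, so after positions 33, 180.
Combined cut positions: 33, 87, 103, 159, 180.
Circular molecule, 5 cuts → 5 fragments:
  34–87 → 54 bp
  88–103 → 16 bp
  104–159 → 56 bp
  160–180 → 21 bp
  181–251 then 1–33 → 71 + 33 = 104 bp
Sorted largest to smallest: 104, 56, 54, 21, 16 bp.

104, 56, 54, 21, 16 bp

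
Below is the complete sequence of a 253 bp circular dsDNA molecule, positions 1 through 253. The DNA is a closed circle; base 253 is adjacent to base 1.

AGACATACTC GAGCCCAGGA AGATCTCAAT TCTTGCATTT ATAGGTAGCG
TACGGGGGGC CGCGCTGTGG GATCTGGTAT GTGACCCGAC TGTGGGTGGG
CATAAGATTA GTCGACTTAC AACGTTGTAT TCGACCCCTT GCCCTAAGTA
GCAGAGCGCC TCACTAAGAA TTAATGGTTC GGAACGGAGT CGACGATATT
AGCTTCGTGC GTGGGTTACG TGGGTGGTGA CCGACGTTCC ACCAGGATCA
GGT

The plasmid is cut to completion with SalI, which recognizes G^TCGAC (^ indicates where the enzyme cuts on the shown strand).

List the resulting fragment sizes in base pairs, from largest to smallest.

SalI sites (GTCGAC) start at positions 111, 189.
SalI cuts after the first base of each site, so after positions 111, 189.
Circular molecule, 2 cuts → 2 fragments:
  112–189 → 78 bp
  190–253 then 1–111 → 64 + 111 = 175 bp
Sorted largest to smallest: 175, 78 bp.

175, 78 bp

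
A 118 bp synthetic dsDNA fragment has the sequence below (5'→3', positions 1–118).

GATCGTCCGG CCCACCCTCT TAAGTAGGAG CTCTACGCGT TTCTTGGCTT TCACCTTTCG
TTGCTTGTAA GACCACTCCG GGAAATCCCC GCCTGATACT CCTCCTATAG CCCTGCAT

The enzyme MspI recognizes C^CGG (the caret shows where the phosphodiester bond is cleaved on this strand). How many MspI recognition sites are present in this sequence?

2

CCGG occurs starting at positions 7, 78.
MspI cuts at 2 sites.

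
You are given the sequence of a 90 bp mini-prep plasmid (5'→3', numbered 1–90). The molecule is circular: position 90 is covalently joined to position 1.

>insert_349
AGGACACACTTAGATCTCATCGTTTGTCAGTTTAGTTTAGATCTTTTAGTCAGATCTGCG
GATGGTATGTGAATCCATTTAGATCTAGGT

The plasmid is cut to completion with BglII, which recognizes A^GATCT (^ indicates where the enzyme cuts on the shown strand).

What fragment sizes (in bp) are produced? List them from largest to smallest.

29, 27, 21, 13 bp

BglII sites (AGATCT) start at positions 12, 39, 52, 81.
BglII cuts after the first base of each site, so after positions 12, 39, 52, 81.
Circular molecule, 4 cuts → 4 fragments:
  13–39 → 27 bp
  40–52 → 13 bp
  53–81 → 29 bp
  82–90 then 1–12 → 9 + 12 = 21 bp
Sorted largest to smallest: 29, 27, 21, 13 bp.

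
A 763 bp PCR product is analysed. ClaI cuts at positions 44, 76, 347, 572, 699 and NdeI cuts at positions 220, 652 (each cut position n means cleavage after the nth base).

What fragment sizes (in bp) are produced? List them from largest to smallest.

Combined cut positions (sorted): 44, 76, 220, 347, 572, 652, 699.
Linear molecule, 7 cuts → 8 fragments:
  44 − 0 = 44 bp
  76 − 44 = 32 bp
  220 − 76 = 144 bp
  347 − 220 = 127 bp
  572 − 347 = 225 bp
  652 − 572 = 80 bp
  699 − 652 = 47 bp
  763 − 699 = 64 bp
Sorted largest to smallest: 225, 144, 127, 80, 64, 47, 44, 32 bp.

225, 144, 127, 80, 64, 47, 44, 32 bp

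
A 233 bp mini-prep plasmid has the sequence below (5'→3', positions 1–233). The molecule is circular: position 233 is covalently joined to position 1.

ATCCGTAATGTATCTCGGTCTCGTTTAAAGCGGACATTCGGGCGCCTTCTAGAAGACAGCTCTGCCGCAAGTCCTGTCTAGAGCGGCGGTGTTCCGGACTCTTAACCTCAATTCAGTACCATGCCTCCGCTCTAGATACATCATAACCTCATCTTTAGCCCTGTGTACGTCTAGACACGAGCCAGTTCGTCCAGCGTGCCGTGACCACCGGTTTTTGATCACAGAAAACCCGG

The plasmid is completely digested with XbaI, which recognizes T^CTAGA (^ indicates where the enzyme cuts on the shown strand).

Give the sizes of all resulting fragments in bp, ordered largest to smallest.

111, 54, 39, 29 bp

XbaI sites (TCTAGA) start at positions 48, 77, 131, 170.
XbaI cuts after the first base of each site, so after positions 48, 77, 131, 170.
Circular molecule, 4 cuts → 4 fragments:
  49–77 → 29 bp
  78–131 → 54 bp
  132–170 → 39 bp
  171–233 then 1–48 → 63 + 48 = 111 bp
Sorted largest to smallest: 111, 54, 39, 29 bp.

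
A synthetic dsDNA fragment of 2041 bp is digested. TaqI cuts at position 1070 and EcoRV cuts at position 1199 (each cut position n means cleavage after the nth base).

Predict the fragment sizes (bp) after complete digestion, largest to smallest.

Combined cut positions (sorted): 1070, 1199.
Linear molecule, 2 cuts → 3 fragments:
  1070 − 0 = 1070 bp
  1199 − 1070 = 129 bp
  2041 − 1199 = 842 bp
Sorted largest to smallest: 1070, 842, 129 bp.

1070, 842, 129 bp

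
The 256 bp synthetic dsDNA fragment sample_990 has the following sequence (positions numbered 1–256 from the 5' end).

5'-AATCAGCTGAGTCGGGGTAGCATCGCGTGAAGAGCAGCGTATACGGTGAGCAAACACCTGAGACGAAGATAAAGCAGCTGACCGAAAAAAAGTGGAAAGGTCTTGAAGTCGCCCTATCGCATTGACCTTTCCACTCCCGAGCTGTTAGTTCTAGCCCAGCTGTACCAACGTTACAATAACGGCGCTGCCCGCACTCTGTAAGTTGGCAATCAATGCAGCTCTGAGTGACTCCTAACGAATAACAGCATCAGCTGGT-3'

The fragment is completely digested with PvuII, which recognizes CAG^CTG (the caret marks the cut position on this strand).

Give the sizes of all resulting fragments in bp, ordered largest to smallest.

92, 82, 71, 6, 5 bp

PvuII sites (CAGCTG) start at positions 4, 75, 157, 249.
PvuII cuts after base 3 of each site, so after positions 6, 77, 159, 251.
Linear molecule, 4 cuts → 5 fragments:
  1–6 → 6 bp
  7–77 → 71 bp
  78–159 → 82 bp
  160–251 → 92 bp
  252–256 → 5 bp
Sorted largest to smallest: 92, 82, 71, 6, 5 bp.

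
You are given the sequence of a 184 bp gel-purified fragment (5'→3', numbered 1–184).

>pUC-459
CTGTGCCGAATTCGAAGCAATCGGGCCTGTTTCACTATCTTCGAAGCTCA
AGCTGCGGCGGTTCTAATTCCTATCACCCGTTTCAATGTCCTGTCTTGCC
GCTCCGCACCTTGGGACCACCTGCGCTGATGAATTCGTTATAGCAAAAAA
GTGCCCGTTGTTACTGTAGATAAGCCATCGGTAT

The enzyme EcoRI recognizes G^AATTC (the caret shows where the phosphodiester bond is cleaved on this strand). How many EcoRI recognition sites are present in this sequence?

2

GAATTC occurs starting at positions 8, 131.
EcoRI cuts at 2 sites.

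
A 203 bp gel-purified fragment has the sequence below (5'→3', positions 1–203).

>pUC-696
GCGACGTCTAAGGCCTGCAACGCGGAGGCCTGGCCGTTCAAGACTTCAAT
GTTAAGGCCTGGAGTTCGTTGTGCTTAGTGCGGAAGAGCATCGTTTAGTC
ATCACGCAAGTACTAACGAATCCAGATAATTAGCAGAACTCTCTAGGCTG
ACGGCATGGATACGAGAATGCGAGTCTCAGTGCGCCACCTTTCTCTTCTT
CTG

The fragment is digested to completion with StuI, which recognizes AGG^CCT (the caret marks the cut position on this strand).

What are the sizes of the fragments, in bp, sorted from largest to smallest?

StuI sites (AGGCCT) start at positions 11, 26, 55.
StuI cuts after base 3 of each site, so after positions 13, 28, 57.
Linear molecule, 3 cuts → 4 fragments:
  1–13 → 13 bp
  14–28 → 15 bp
  29–57 → 29 bp
  58–203 → 146 bp
Sorted largest to smallest: 146, 29, 15, 13 bp.

146, 29, 15, 13 bp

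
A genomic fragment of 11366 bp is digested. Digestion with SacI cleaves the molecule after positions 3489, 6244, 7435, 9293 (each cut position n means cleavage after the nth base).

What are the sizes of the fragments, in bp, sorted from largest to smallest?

Linear molecule, 4 cuts → 5 fragments:
  3489 − 0 = 3489 bp
  6244 − 3489 = 2755 bp
  7435 − 6244 = 1191 bp
  9293 − 7435 = 1858 bp
  11366 − 9293 = 2073 bp
Sorted largest to smallest: 3489, 2755, 2073, 1858, 1191 bp.

3489, 2755, 2073, 1858, 1191 bp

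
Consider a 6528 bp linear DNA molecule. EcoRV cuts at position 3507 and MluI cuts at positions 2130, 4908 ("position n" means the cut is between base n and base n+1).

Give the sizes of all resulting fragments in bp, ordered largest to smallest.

Combined cut positions (sorted): 2130, 3507, 4908.
Linear molecule, 3 cuts → 4 fragments:
  2130 − 0 = 2130 bp
  3507 − 2130 = 1377 bp
  4908 − 3507 = 1401 bp
  6528 − 4908 = 1620 bp
Sorted largest to smallest: 2130, 1620, 1401, 1377 bp.

2130, 1620, 1401, 1377 bp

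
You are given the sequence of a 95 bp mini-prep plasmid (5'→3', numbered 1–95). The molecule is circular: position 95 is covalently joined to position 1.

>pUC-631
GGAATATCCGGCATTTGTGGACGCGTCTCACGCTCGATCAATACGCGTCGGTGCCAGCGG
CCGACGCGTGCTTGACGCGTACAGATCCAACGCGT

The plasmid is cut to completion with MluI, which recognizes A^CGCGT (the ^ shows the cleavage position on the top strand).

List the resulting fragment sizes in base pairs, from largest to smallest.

MluI sites (ACGCGT) start at positions 21, 43, 64, 75, 90.
MluI cuts after the first base of each site, so after positions 21, 43, 64, 75, 90.
Circular molecule, 5 cuts → 5 fragments:
  22–43 → 22 bp
  44–64 → 21 bp
  65–75 → 11 bp
  76–90 → 15 bp
  91–95 then 1–21 → 5 + 21 = 26 bp
Sorted largest to smallest: 26, 22, 21, 15, 11 bp.

26, 22, 21, 15, 11 bp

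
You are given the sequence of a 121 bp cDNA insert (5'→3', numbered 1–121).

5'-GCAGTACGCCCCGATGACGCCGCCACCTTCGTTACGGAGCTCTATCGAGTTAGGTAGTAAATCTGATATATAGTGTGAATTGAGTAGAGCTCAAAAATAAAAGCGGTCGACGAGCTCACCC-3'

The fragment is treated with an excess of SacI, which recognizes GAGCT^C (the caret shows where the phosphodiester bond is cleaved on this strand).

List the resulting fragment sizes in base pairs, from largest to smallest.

50, 41, 25, 5 bp

SacI sites (GAGCTC) start at positions 37, 87, 112.
SacI cuts after base 5 of each site (before the last base), so after positions 41, 91, 116.
Linear molecule, 3 cuts → 4 fragments:
  1–41 → 41 bp
  42–91 → 50 bp
  92–116 → 25 bp
  117–121 → 5 bp
Sorted largest to smallest: 50, 41, 25, 5 bp.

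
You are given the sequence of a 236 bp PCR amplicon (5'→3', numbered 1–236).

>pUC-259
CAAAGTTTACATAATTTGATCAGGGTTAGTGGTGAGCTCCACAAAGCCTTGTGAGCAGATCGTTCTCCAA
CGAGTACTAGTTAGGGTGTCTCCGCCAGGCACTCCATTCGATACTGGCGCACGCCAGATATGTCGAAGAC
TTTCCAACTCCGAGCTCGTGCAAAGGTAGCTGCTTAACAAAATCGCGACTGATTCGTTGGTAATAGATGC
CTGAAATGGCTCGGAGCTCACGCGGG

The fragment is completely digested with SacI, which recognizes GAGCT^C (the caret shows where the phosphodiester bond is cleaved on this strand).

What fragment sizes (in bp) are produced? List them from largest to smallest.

118, 72, 38, 8 bp

SacI sites (GAGCTC) start at positions 34, 152, 224.
SacI cuts after base 5 of each site (before the last base), so after positions 38, 156, 228.
Linear molecule, 3 cuts → 4 fragments:
  1–38 → 38 bp
  39–156 → 118 bp
  157–228 → 72 bp
  229–236 → 8 bp
Sorted largest to smallest: 118, 72, 38, 8 bp.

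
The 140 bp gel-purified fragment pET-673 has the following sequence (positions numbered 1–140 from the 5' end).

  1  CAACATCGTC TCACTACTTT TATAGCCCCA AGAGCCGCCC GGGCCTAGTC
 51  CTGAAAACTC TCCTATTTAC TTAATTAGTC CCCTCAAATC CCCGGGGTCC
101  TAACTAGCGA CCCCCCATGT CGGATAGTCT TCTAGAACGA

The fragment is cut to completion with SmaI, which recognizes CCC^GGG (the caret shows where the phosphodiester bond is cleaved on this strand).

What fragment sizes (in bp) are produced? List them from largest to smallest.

SmaI sites (CCCGGG) start at positions 38, 91.
SmaI cuts after base 3 of each site, so after positions 40, 93.
Linear molecule, 2 cuts → 3 fragments:
  1–40 → 40 bp
  41–93 → 53 bp
  94–140 → 47 bp
Sorted largest to smallest: 53, 47, 40 bp.

53, 47, 40 bp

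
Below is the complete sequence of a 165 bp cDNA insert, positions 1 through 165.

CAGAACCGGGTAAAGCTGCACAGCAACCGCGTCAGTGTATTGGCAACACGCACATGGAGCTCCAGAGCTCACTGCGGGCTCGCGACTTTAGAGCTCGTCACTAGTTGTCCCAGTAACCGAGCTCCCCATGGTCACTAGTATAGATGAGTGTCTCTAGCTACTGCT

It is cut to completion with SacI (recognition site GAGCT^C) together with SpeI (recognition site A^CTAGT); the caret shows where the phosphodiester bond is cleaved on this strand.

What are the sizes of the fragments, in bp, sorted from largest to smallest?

SacI sites (GAGCTC) start at positions 57, 65, 91, 119.
SacI cuts after base 5 of each site (before the last base), so after positions 61, 69, 95, 123.
SpeI sites (ACTAGT) start at positions 100, 134.
SpeI cuts after the first base of each site, so after positions 100, 134.
Combined cut positions: 61, 69, 95, 100, 123, 134.
Linear molecule, 6 cuts → 7 fragments:
  1–61 → 61 bp
  62–69 → 8 bp
  70–95 → 26 bp
  96–100 → 5 bp
  101–123 → 23 bp
  124–134 → 11 bp
  135–165 → 31 bp
Sorted largest to smallest: 61, 31, 26, 23, 11, 8, 5 bp.

61, 31, 26, 23, 11, 8, 5 bp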